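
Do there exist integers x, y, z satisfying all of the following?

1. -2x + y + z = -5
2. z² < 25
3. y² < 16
Yes

Take x = 3, y = 0, z = 1. Substituting into each constraint:
  (1) -2(3) + 0 + 1 = -5 ✓
  (2) z² = (1)² = 1, and 1 < 25 ✓
  (3) y² = (0)² = 0, and 0 < 16 ✓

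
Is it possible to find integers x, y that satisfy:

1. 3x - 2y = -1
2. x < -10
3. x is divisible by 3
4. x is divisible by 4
No

A contradictory subset is {3x - 2y = -1, x is divisible by 4}. No integer assignment can satisfy these jointly:

  - 3x - 2y = -1: is a linear equation tying the variables together
  - x is divisible by 4: restricts x to multiples of 4

Modular obstruction: writing x = 4x', every remaining term of the linear equation is divisible by 2, so the left side is ≡ 0 (mod 2); but the right side -1 ≡ 1 (mod 2). No integers can satisfy it.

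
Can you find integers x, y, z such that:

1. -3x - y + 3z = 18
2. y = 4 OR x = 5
Yes

Take x = 5, y = 6, z = 13. Substituting into each constraint:
  (1) -3(5) + (-6) + 3(13) = 18 ✓
  (2) x = 5, target 5 ✓ (second branch holds)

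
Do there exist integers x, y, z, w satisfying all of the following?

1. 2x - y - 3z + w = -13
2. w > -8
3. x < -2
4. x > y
Yes

Take x = -3, y = -4, z = 2, w = -5. Substituting into each constraint:
  (1) 2(-3) + 4 - 3(2) + (-5) = -13 ✓
  (2) -5 > -8 ✓
  (3) -3 < -2 ✓
  (4) -3 > -4 ✓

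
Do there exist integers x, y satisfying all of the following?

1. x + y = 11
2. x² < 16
Yes

Take x = 0, y = 11. Substituting into each constraint:
  (1) 0 + 11 = 11 ✓
  (2) x² = (0)² = 0, and 0 < 16 ✓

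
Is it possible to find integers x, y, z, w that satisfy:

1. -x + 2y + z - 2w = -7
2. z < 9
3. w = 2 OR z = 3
Yes

Take x = 10, y = 0, z = 3, w = 0. Substituting into each constraint:
  (1) (-10) + 2(0) + 3 - 2(0) = -7 ✓
  (2) 3 < 9 ✓
  (3) z = 3, target 3 ✓ (second branch holds)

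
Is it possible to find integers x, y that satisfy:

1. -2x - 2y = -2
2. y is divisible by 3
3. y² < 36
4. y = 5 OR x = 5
No

A contradictory subset is {-2x - 2y = -2, y is divisible by 3, y = 5 OR x = 5}. No integer assignment can satisfy these jointly:

  - -2x - 2y = -2: is a linear equation tying the variables together
  - y is divisible by 3: restricts y to multiples of 3
  - y = 5 OR x = 5: forces a choice: either y = 5 or x = 5

Split on the disjunction (y = 5 OR x = 5):
  • If y = 5: this contradicts the divisibility constraint — 5 is not a multiple of 3.
  • If x = 5: with x = 5, writing y = 3y', every remaining term of the linear equation is divisible by 6, so the left side is ≡ 0 (mod 6); but the right side 8 ≡ 2 (mod 6). No integers can satisfy it.
Both branches are infeasible, so the system has no integer solution.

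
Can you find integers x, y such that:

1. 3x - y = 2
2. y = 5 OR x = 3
Yes

Take x = 3, y = 7. Substituting into each constraint:
  (1) 3(3) + (-7) = 2 ✓
  (2) x = 3, target 3 ✓ (second branch holds)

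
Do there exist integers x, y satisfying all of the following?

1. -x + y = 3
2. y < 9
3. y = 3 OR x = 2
Yes

Take x = 0, y = 3. Substituting into each constraint:
  (1) 0 + 3 = 3 ✓
  (2) 3 < 9 ✓
  (3) y = 3, target 3 ✓ (first branch holds)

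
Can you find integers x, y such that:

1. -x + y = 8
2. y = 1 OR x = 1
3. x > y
No

A contradictory subset is {-x + y = 8, x > y}. No integer assignment can satisfy these jointly:

  - -x + y = 8: is a linear equation tying the variables together
  - x > y: bounds one variable relative to another variable

From the equation, x − y = -8, i.e. x − y = -8; but x > y requires x − y ≥ 1. Contradiction.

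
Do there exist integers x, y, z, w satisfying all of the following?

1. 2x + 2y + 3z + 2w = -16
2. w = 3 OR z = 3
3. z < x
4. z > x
No

A contradictory subset is {z < x, z > x}. No integer assignment can satisfy these jointly:

  - z < x: bounds one variable relative to another variable
  - z > x: bounds one variable relative to another variable

Direct contradiction: x > z and z > x cannot both hold.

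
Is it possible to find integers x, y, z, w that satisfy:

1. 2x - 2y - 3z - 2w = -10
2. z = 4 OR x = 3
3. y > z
Yes

Take x = 0, y = 5, z = 4, w = -6. Substituting into each constraint:
  (1) 2(0) - 2(5) - 3(4) - 2(-6) = -10 ✓
  (2) z = 4, target 4 ✓ (first branch holds)
  (3) 5 > 4 ✓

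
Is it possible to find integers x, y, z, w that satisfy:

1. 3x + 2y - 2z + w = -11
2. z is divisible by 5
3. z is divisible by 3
Yes

Take x = -4, y = 0, z = 0, w = 1. Substituting into each constraint:
  (1) 3(-4) + 2(0) - 2(0) + 1 = -11 ✓
  (2) 0 = 5 × 0, remainder 0 ✓
  (3) 0 = 3 × 0, remainder 0 ✓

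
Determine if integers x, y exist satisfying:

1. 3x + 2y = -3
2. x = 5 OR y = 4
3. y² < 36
No

The full constraint system is jointly infeasible over the integers. Each constraint and what it forces:

  - 3x + 2y = -3: is a linear equation tying the variables together
  - x = 5 OR y = 4: forces a choice: either x = 5 or y = 4
  - y² < 36: restricts y to |y| ≤ 5

Split on the disjunction (x = 5 OR y = 4):
  • If x = 5: the equation forces y = -9, but y² < 36 requires |y| ≤ 5.
  • If y = 4: with y = 4, every remaining term of the linear equation is divisible by 3, so the left side is ≡ 0 (mod 3); but the right side -11 ≡ 1 (mod 3). No integers can satisfy it.
Both branches are infeasible, so the system has no integer solution.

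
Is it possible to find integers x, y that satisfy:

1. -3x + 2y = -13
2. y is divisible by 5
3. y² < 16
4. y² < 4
No

A contradictory subset is {-3x + 2y = -13, y is divisible by 5, y² < 4}. No integer assignment can satisfy these jointly:

  - -3x + 2y = -13: is a linear equation tying the variables together
  - y is divisible by 5: restricts y to multiples of 5
  - y² < 4: restricts y to |y| ≤ 1

The bounds confine y to {0} with 5 | y. For each value, substitute into the equation:
  • y = 0: the equation gives -3x = -13, so x would not be an integer.
Every case fails, so no integer solution exists.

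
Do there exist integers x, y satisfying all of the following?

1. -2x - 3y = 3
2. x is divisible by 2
Yes

Take x = 0, y = -1. Substituting into each constraint:
  (1) -2(0) - 3(-1) = 3 ✓
  (2) 0 = 2 × 0, remainder 0 ✓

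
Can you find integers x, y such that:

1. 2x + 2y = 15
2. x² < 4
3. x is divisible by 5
No

Even the single constraint (2x + 2y = 15) is infeasible over the integers.

  - 2x + 2y = 15: every term on the left is divisible by 2, so the LHS ≡ 0 (mod 2), but the RHS 15 is not — no integer solution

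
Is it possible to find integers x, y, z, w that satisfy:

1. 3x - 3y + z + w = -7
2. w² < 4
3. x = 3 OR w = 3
Yes

Take x = 3, y = 6, z = 2, w = 0. Substituting into each constraint:
  (1) 3(3) - 3(6) + 2 + 0 = -7 ✓
  (2) w² = (0)² = 0, and 0 < 4 ✓
  (3) x = 3, target 3 ✓ (first branch holds)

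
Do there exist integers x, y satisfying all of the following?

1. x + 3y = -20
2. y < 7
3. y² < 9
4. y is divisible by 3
Yes

Take x = -20, y = 0. Substituting into each constraint:
  (1) (-20) + 3(0) = -20 ✓
  (2) 0 < 7 ✓
  (3) y² = (0)² = 0, and 0 < 9 ✓
  (4) 0 = 3 × 0, remainder 0 ✓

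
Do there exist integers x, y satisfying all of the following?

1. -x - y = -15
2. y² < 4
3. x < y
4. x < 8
No

A contradictory subset is {-x - y = -15, y² < 4, x < y}. No integer assignment can satisfy these jointly:

  - -x - y = -15: is a linear equation tying the variables together
  - y² < 4: restricts y to |y| ≤ 1
  - x < y: bounds one variable relative to another variable

Propagating the comparison: x < y and y ≤ 1 give x ≤ 0. Range argument: with x ∈ [−∞, 0], y ∈ [-1, 1], the left side of the equation is at least -1, but the right side is -15 < -1. No integer solution exists.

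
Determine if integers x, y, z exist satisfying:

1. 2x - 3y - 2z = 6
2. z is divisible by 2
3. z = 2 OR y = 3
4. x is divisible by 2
Yes

Take x = 14, y = 6, z = 2. Substituting into each constraint:
  (1) 2(14) - 3(6) - 2(2) = 6 ✓
  (2) 2 = 2 × 1, remainder 0 ✓
  (3) z = 2, target 2 ✓ (first branch holds)
  (4) 14 = 2 × 7, remainder 0 ✓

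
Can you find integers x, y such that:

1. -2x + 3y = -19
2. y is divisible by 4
No

The full constraint system is jointly infeasible over the integers. Each constraint and what it forces:

  - -2x + 3y = -19: is a linear equation tying the variables together
  - y is divisible by 4: restricts y to multiples of 4

Modular obstruction: writing y = 4y', every remaining term of the linear equation is divisible by 2, so the left side is ≡ 0 (mod 2); but the right side -19 ≡ 1 (mod 2). No integers can satisfy it.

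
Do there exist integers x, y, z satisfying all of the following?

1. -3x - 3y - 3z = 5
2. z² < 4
No

Even the single constraint (-3x - 3y - 3z = 5) is infeasible over the integers.

  - -3x - 3y - 3z = 5: every term on the left is divisible by 3, so the LHS ≡ 0 (mod 3), but the RHS 5 is not — no integer solution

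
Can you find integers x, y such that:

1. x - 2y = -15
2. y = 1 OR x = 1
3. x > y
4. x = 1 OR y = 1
No

A contradictory subset is {x - 2y = -15, y = 1 OR x = 1, x > y}. No integer assignment can satisfy these jointly:

  - x - 2y = -15: is a linear equation tying the variables together
  - y = 1 OR x = 1: forces a choice: either y = 1 or x = 1
  - x > y: bounds one variable relative to another variable

Split on the disjunction (y = 1 OR x = 1):
  • If y = 1: the equation forces x = -13, giving (y, x) = (1, -13), which violates x > y.
  • If x = 1: the equation forces y = 8, giving (x, y) = (1, 8), which violates x > y.
Both branches are infeasible, so the system has no integer solution.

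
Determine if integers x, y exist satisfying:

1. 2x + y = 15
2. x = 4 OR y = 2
Yes

Take x = 4, y = 7. Substituting into each constraint:
  (1) 2(4) + 7 = 15 ✓
  (2) x = 4, target 4 ✓ (first branch holds)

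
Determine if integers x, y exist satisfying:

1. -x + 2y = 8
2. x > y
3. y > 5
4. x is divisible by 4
Yes

Take x = 12, y = 10. Substituting into each constraint:
  (1) (-12) + 2(10) = 8 ✓
  (2) 12 > 10 ✓
  (3) 10 > 5 ✓
  (4) 12 = 4 × 3, remainder 0 ✓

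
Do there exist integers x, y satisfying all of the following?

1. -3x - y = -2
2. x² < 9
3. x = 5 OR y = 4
No

The full constraint system is jointly infeasible over the integers. Each constraint and what it forces:

  - -3x - y = -2: is a linear equation tying the variables together
  - x² < 9: restricts x to |x| ≤ 2
  - x = 5 OR y = 4: forces a choice: either x = 5 or y = 4

Split on the disjunction (x = 5 OR y = 4):
  • If x = 5: this contradicts x² < 9, which requires |x| ≤ 2.
  • If y = 4: with y = 4, every remaining term of the linear equation is divisible by 3, so the left side is ≡ 0 (mod 3); but the right side 2 ≡ 2 (mod 3). No integers can satisfy it.
Both branches are infeasible, so the system has no integer solution.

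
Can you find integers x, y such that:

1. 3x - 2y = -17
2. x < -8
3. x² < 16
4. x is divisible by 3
No

A contradictory subset is {x < -8, x² < 16}. No integer assignment can satisfy these jointly:

  - x < -8: bounds one variable relative to a constant
  - x² < 16: restricts x to |x| ≤ 3

Direct contradiction: the bounds on x require x ≥ -3 and x ≤ -9 simultaneously, which is empty.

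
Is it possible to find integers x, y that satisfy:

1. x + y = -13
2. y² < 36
Yes

Take x = -13, y = 0. Substituting into each constraint:
  (1) (-13) + 0 = -13 ✓
  (2) y² = (0)² = 0, and 0 < 36 ✓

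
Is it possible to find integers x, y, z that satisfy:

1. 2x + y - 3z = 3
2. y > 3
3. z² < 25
Yes

Take x = 0, y = 6, z = 1. Substituting into each constraint:
  (1) 2(0) + 6 - 3(1) = 3 ✓
  (2) 6 > 3 ✓
  (3) z² = (1)² = 1, and 1 < 25 ✓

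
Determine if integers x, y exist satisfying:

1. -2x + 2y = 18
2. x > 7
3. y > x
Yes

Take x = 8, y = 17. Substituting into each constraint:
  (1) -2(8) + 2(17) = 18 ✓
  (2) 8 > 7 ✓
  (3) 17 > 8 ✓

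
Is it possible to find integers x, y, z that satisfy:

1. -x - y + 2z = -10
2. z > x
Yes

Take x = 0, y = 12, z = 1. Substituting into each constraint:
  (1) 0 + (-12) + 2(1) = -10 ✓
  (2) 1 > 0 ✓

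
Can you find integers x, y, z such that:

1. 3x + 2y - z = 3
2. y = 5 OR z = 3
Yes

Take x = -1, y = 5, z = 4. Substituting into each constraint:
  (1) 3(-1) + 2(5) + (-4) = 3 ✓
  (2) y = 5, target 5 ✓ (first branch holds)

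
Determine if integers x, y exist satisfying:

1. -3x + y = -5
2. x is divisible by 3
Yes

Take x = 0, y = -5. Substituting into each constraint:
  (1) -3(0) + (-5) = -5 ✓
  (2) 0 = 3 × 0, remainder 0 ✓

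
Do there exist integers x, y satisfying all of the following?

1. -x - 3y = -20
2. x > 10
Yes

Take x = 20, y = 0. Substituting into each constraint:
  (1) (-20) - 3(0) = -20 ✓
  (2) 20 > 10 ✓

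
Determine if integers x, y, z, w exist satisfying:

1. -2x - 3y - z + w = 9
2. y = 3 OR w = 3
Yes

Take x = 0, y = 3, z = -16, w = 2. Substituting into each constraint:
  (1) -2(0) - 3(3) + 16 + 2 = 9 ✓
  (2) y = 3, target 3 ✓ (first branch holds)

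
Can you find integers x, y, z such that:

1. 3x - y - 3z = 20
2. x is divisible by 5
Yes

Take x = 0, y = 1, z = -7. Substituting into each constraint:
  (1) 3(0) + (-1) - 3(-7) = 20 ✓
  (2) 0 = 5 × 0, remainder 0 ✓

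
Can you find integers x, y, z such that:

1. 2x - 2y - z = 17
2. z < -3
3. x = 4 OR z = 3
Yes

Take x = 4, y = -2, z = -5. Substituting into each constraint:
  (1) 2(4) - 2(-2) + 5 = 17 ✓
  (2) -5 < -3 ✓
  (3) x = 4, target 4 ✓ (first branch holds)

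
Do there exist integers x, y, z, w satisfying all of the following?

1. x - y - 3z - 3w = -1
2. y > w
Yes

Take x = 0, y = 1, z = 0, w = 0. Substituting into each constraint:
  (1) 0 + (-1) - 3(0) - 3(0) = -1 ✓
  (2) 1 > 0 ✓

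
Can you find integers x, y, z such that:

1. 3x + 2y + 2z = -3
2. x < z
Yes

Take x = 1, y = -5, z = 2. Substituting into each constraint:
  (1) 3(1) + 2(-5) + 2(2) = -3 ✓
  (2) 1 < 2 ✓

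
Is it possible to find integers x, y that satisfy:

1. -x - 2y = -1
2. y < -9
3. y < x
Yes

Take x = 21, y = -10. Substituting into each constraint:
  (1) (-21) - 2(-10) = -1 ✓
  (2) -10 < -9 ✓
  (3) -10 < 21 ✓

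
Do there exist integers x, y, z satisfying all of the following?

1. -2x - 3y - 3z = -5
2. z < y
Yes

Take x = 4, y = 0, z = -1. Substituting into each constraint:
  (1) -2(4) - 3(0) - 3(-1) = -5 ✓
  (2) -1 < 0 ✓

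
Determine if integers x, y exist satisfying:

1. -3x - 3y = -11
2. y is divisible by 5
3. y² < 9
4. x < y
No

Even the single constraint (-3x - 3y = -11) is infeasible over the integers.

  - -3x - 3y = -11: every term on the left is divisible by 3, so the LHS ≡ 0 (mod 3), but the RHS -11 is not — no integer solution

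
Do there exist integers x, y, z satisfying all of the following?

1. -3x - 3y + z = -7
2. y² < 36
Yes

Take x = 0, y = 0, z = -7. Substituting into each constraint:
  (1) -3(0) - 3(0) + (-7) = -7 ✓
  (2) y² = (0)² = 0, and 0 < 36 ✓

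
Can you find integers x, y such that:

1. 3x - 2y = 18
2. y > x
Yes

Take x = 20, y = 21. Substituting into each constraint:
  (1) 3(20) - 2(21) = 18 ✓
  (2) 21 > 20 ✓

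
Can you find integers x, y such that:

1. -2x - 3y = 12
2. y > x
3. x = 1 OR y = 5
No

The full constraint system is jointly infeasible over the integers. Each constraint and what it forces:

  - -2x - 3y = 12: is a linear equation tying the variables together
  - y > x: bounds one variable relative to another variable
  - x = 1 OR y = 5: forces a choice: either x = 1 or y = 5

Split on the disjunction (x = 1 OR y = 5):
  • If x = 1: with x = 1, every remaining term of the linear equation is divisible by 3, so the left side is ≡ 0 (mod 3); but the right side 14 ≡ 2 (mod 3). No integers can satisfy it.
  • If y = 5: with y = 5, every remaining term of the linear equation is divisible by 2, so the left side is ≡ 0 (mod 2); but the right side 27 ≡ 1 (mod 2). No integers can satisfy it.
Both branches are infeasible, so the system has no integer solution.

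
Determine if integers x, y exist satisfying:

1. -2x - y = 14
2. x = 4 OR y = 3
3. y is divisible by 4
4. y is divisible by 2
No

A contradictory subset is {-2x - y = 14, x = 4 OR y = 3, y is divisible by 4}. No integer assignment can satisfy these jointly:

  - -2x - y = 14: is a linear equation tying the variables together
  - x = 4 OR y = 3: forces a choice: either x = 4 or y = 3
  - y is divisible by 4: restricts y to multiples of 4

Split on the disjunction (x = 4 OR y = 3):
  • If x = 4: with x = 4, writing y = 4y', every remaining term of the linear equation is divisible by 4, so the left side is ≡ 0 (mod 4); but the right side 22 ≡ 2 (mod 4). No integers can satisfy it.
  • If y = 3: this contradicts the divisibility constraint — 3 is not a multiple of 4.
Both branches are infeasible, so the system has no integer solution.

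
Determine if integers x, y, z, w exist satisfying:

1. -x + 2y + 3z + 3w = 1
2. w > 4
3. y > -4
Yes

Take x = 8, y = -3, z = 0, w = 5. Substituting into each constraint:
  (1) (-8) + 2(-3) + 3(0) + 3(5) = 1 ✓
  (2) 5 > 4 ✓
  (3) -3 > -4 ✓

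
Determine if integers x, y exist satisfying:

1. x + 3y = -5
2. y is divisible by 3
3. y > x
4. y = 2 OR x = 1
No

The full constraint system is jointly infeasible over the integers. Each constraint and what it forces:

  - x + 3y = -5: is a linear equation tying the variables together
  - y is divisible by 3: restricts y to multiples of 3
  - y > x: bounds one variable relative to another variable
  - y = 2 OR x = 1: forces a choice: either y = 2 or x = 1

Split on the disjunction (y = 2 OR x = 1):
  • If y = 2: this contradicts the divisibility constraint — 2 is not a multiple of 3.
  • If x = 1: with x = 1, writing y = 3y', every remaining term of the linear equation is divisible by 9, so the left side is ≡ 0 (mod 9); but the right side -6 ≡ 3 (mod 9). No integers can satisfy it.
Both branches are infeasible, so the system has no integer solution.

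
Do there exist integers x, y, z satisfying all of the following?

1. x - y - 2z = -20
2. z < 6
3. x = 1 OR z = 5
Yes

Take x = 1, y = 11, z = 5. Substituting into each constraint:
  (1) 1 + (-11) - 2(5) = -20 ✓
  (2) 5 < 6 ✓
  (3) x = 1, target 1 ✓ (first branch holds)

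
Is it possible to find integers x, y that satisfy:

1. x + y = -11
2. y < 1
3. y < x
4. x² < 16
Yes

Take x = 0, y = -11. Substituting into each constraint:
  (1) 0 + (-11) = -11 ✓
  (2) -11 < 1 ✓
  (3) -11 < 0 ✓
  (4) x² = (0)² = 0, and 0 < 16 ✓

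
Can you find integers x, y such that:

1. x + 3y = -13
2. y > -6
Yes

Take x = -13, y = 0. Substituting into each constraint:
  (1) (-13) + 3(0) = -13 ✓
  (2) 0 > -6 ✓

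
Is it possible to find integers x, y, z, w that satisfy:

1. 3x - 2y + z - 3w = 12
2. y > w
Yes

Take x = 8, y = 3, z = 0, w = 2. Substituting into each constraint:
  (1) 3(8) - 2(3) + 0 - 3(2) = 12 ✓
  (2) 3 > 2 ✓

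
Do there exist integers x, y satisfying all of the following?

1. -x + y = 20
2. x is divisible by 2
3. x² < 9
Yes

Take x = 0, y = 20. Substituting into each constraint:
  (1) 0 + 20 = 20 ✓
  (2) 0 = 2 × 0, remainder 0 ✓
  (3) x² = (0)² = 0, and 0 < 9 ✓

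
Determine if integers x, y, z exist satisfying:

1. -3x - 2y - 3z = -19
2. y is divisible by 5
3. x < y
Yes

Take x = 4, y = 5, z = -1. Substituting into each constraint:
  (1) -3(4) - 2(5) - 3(-1) = -19 ✓
  (2) 5 = 5 × 1, remainder 0 ✓
  (3) 4 < 5 ✓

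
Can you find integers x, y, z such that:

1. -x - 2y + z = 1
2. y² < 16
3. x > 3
Yes

Take x = 5, y = -3, z = 0. Substituting into each constraint:
  (1) (-5) - 2(-3) + 0 = 1 ✓
  (2) y² = (-3)² = 9, and 9 < 16 ✓
  (3) 5 > 3 ✓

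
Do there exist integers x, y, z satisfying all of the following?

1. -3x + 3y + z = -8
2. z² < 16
Yes

Take x = 0, y = -3, z = 1. Substituting into each constraint:
  (1) -3(0) + 3(-3) + 1 = -8 ✓
  (2) z² = (1)² = 1, and 1 < 16 ✓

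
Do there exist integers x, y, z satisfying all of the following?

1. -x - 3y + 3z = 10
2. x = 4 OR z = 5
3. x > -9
Yes

Take x = -1, y = 2, z = 5. Substituting into each constraint:
  (1) 1 - 3(2) + 3(5) = 10 ✓
  (2) z = 5, target 5 ✓ (second branch holds)
  (3) -1 > -9 ✓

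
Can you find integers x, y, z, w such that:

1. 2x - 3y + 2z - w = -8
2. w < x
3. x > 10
Yes

Take x = 11, y = 10, z = 0, w = 0. Substituting into each constraint:
  (1) 2(11) - 3(10) + 2(0) + 0 = -8 ✓
  (2) 0 < 11 ✓
  (3) 11 > 10 ✓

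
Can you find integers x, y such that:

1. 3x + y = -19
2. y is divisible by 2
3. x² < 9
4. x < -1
No

The full constraint system is jointly infeasible over the integers. Each constraint and what it forces:

  - 3x + y = -19: is a linear equation tying the variables together
  - y is divisible by 2: restricts y to multiples of 2
  - x² < 9: restricts x to |x| ≤ 2
  - x < -1: bounds one variable relative to a constant

The bounds confine x to {-2}. For each value, substitute into the equation:
  • x = -2: the equation forces y = -13, but 2 does not divide -13.
Every case fails, so no integer solution exists.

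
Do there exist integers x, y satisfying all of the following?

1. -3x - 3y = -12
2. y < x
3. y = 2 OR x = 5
Yes

Take x = 5, y = -1. Substituting into each constraint:
  (1) -3(5) - 3(-1) = -12 ✓
  (2) -1 < 5 ✓
  (3) x = 5, target 5 ✓ (second branch holds)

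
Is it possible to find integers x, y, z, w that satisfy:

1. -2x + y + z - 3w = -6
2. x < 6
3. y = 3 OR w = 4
Yes

Take x = 0, y = 3, z = 0, w = 3. Substituting into each constraint:
  (1) -2(0) + 3 + 0 - 3(3) = -6 ✓
  (2) 0 < 6 ✓
  (3) y = 3, target 3 ✓ (first branch holds)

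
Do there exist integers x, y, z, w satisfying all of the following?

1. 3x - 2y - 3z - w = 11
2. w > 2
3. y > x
Yes

Take x = 1, y = 2, z = -5, w = 3. Substituting into each constraint:
  (1) 3(1) - 2(2) - 3(-5) + (-3) = 11 ✓
  (2) 3 > 2 ✓
  (3) 2 > 1 ✓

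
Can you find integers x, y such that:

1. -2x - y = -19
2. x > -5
Yes

Take x = 0, y = 19. Substituting into each constraint:
  (1) -2(0) + (-19) = -19 ✓
  (2) 0 > -5 ✓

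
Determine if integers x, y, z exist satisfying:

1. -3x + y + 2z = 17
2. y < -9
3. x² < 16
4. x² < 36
Yes

Take x = 0, y = -11, z = 14. Substituting into each constraint:
  (1) -3(0) + (-11) + 2(14) = 17 ✓
  (2) -11 < -9 ✓
  (3) x² = (0)² = 0, and 0 < 16 ✓
  (4) x² = (0)² = 0, and 0 < 36 ✓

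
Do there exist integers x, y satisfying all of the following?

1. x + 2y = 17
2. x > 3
Yes

Take x = 17, y = 0. Substituting into each constraint:
  (1) 17 + 2(0) = 17 ✓
  (2) 17 > 3 ✓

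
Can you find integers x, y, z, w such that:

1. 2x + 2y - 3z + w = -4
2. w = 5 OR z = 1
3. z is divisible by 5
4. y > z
Yes

Take x = 2, y = 16, z = 15, w = 5. Substituting into each constraint:
  (1) 2(2) + 2(16) - 3(15) + 5 = -4 ✓
  (2) w = 5, target 5 ✓ (first branch holds)
  (3) 15 = 5 × 3, remainder 0 ✓
  (4) 16 > 15 ✓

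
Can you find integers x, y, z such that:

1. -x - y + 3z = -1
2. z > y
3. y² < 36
Yes

Take x = 2, y = -1, z = 0. Substituting into each constraint:
  (1) (-2) + 1 + 3(0) = -1 ✓
  (2) 0 > -1 ✓
  (3) y² = (-1)² = 1, and 1 < 36 ✓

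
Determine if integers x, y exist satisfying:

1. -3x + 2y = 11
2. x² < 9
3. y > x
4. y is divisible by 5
No

A contradictory subset is {-3x + 2y = 11, x² < 9, y is divisible by 5}. No integer assignment can satisfy these jointly:

  - -3x + 2y = 11: is a linear equation tying the variables together
  - x² < 9: restricts x to |x| ≤ 2
  - y is divisible by 5: restricts y to multiples of 5

The bounds confine x to {-2, -1, 0, 1, 2}. For each value, substitute into the equation:
  • x = -2: the equation gives 2y = 5, so y would not be an integer.
  • x = -1: the equation forces y = 4, but 5 does not divide 4.
  • x = 0: the equation gives 2y = 11, so y would not be an integer.
  • x = 1: the equation forces y = 7, but 5 does not divide 7.
  • x = 2: the equation gives 2y = 17, so y would not be an integer.
Every case fails, so no integer solution exists.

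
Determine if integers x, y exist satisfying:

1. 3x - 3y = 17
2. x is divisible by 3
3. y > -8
No

Even the single constraint (3x - 3y = 17) is infeasible over the integers.

  - 3x - 3y = 17: every term on the left is divisible by 3, so the LHS ≡ 0 (mod 3), but the RHS 17 is not — no integer solution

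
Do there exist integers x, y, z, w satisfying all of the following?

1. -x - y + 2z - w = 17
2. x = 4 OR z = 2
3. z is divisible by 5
Yes

Take x = 4, y = 0, z = 0, w = -21. Substituting into each constraint:
  (1) (-4) + 0 + 2(0) + 21 = 17 ✓
  (2) x = 4, target 4 ✓ (first branch holds)
  (3) 0 = 5 × 0, remainder 0 ✓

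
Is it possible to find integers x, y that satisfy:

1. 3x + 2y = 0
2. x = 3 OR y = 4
No

The full constraint system is jointly infeasible over the integers. Each constraint and what it forces:

  - 3x + 2y = 0: is a linear equation tying the variables together
  - x = 3 OR y = 4: forces a choice: either x = 3 or y = 4

Split on the disjunction (x = 3 OR y = 4):
  • If x = 3: with x = 3, every remaining term of the linear equation is divisible by 2, so the left side is ≡ 0 (mod 2); but the right side -9 ≡ 1 (mod 2). No integers can satisfy it.
  • If y = 4: with y = 4, every remaining term of the linear equation is divisible by 3, so the left side is ≡ 0 (mod 3); but the right side -8 ≡ 1 (mod 3). No integers can satisfy it.
Both branches are infeasible, so the system has no integer solution.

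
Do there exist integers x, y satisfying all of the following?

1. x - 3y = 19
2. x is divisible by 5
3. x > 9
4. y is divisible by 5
No

A contradictory subset is {x - 3y = 19, x is divisible by 5, y is divisible by 5}. No integer assignment can satisfy these jointly:

  - x - 3y = 19: is a linear equation tying the variables together
  - x is divisible by 5: restricts x to multiples of 5
  - y is divisible by 5: restricts y to multiples of 5

Modular obstruction: writing x = 5x' and writing y = 5y', every remaining term of the linear equation is divisible by 5, so the left side is ≡ 0 (mod 5); but the right side 19 ≡ 4 (mod 5). No integers can satisfy it.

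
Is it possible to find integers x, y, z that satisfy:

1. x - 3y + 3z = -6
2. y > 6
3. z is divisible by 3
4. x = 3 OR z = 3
Yes

Take x = 3, y = 9, z = 6. Substituting into each constraint:
  (1) 3 - 3(9) + 3(6) = -6 ✓
  (2) 9 > 6 ✓
  (3) 6 = 3 × 2, remainder 0 ✓
  (4) x = 3, target 3 ✓ (first branch holds)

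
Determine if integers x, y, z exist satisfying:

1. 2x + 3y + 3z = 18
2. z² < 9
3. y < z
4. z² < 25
Yes

Take x = 6, y = 0, z = 2. Substituting into each constraint:
  (1) 2(6) + 3(0) + 3(2) = 18 ✓
  (2) z² = (2)² = 4, and 4 < 9 ✓
  (3) 0 < 2 ✓
  (4) z² = (2)² = 4, and 4 < 25 ✓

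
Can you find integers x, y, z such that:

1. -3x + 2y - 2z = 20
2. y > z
Yes

Take x = -6, y = 1, z = 0. Substituting into each constraint:
  (1) -3(-6) + 2(1) - 2(0) = 20 ✓
  (2) 1 > 0 ✓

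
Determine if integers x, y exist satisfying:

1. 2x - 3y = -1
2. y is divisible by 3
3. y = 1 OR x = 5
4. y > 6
No

A contradictory subset is {2x - 3y = -1, y = 1 OR x = 5, y > 6}. No integer assignment can satisfy these jointly:

  - 2x - 3y = -1: is a linear equation tying the variables together
  - y = 1 OR x = 5: forces a choice: either y = 1 or x = 5
  - y > 6: bounds one variable relative to a constant

Split on the disjunction (y = 1 OR x = 5):
  • If y = 1: this contradicts the bound y ≥ 7.
  • If x = 5: with x = 5, every remaining term of the linear equation is divisible by 3, so the left side is ≡ 0 (mod 3); but the right side -11 ≡ 1 (mod 3). No integers can satisfy it.
Both branches are infeasible, so the system has no integer solution.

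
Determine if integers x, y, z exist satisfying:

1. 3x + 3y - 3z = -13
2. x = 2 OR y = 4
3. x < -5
No

Even the single constraint (3x + 3y - 3z = -13) is infeasible over the integers.

  - 3x + 3y - 3z = -13: every term on the left is divisible by 3, so the LHS ≡ 0 (mod 3), but the RHS -13 is not — no integer solution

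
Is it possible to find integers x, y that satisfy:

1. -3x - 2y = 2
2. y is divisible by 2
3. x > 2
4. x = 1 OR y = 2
No

A contradictory subset is {-3x - 2y = 2, x > 2, x = 1 OR y = 2}. No integer assignment can satisfy these jointly:

  - -3x - 2y = 2: is a linear equation tying the variables together
  - x > 2: bounds one variable relative to a constant
  - x = 1 OR y = 2: forces a choice: either x = 1 or y = 2

Split on the disjunction (x = 1 OR y = 2):
  • If x = 1: this contradicts the bound x ≥ 3.
  • If y = 2: the equation forces x = -2, which contradicts the bound x ≥ 3.
Both branches are infeasible, so the system has no integer solution.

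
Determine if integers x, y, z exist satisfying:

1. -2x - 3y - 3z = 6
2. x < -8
Yes

Take x = -9, y = 4, z = 0. Substituting into each constraint:
  (1) -2(-9) - 3(4) - 3(0) = 6 ✓
  (2) -9 < -8 ✓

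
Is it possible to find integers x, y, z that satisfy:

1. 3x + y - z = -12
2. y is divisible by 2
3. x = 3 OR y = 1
Yes

Take x = 3, y = 2, z = 23. Substituting into each constraint:
  (1) 3(3) + 2 + (-23) = -12 ✓
  (2) 2 = 2 × 1, remainder 0 ✓
  (3) x = 3, target 3 ✓ (first branch holds)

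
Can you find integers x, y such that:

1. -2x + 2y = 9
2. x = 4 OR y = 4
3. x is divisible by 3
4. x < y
No

Even the single constraint (-2x + 2y = 9) is infeasible over the integers.

  - -2x + 2y = 9: every term on the left is divisible by 2, so the LHS ≡ 0 (mod 2), but the RHS 9 is not — no integer solution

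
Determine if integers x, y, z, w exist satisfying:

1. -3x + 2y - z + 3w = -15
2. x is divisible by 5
Yes

Take x = 0, y = -7, z = 1, w = 0. Substituting into each constraint:
  (1) -3(0) + 2(-7) + (-1) + 3(0) = -15 ✓
  (2) 0 = 5 × 0, remainder 0 ✓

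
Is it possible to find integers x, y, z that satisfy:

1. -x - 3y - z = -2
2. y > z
Yes

Take x = 3, y = 0, z = -1. Substituting into each constraint:
  (1) (-3) - 3(0) + 1 = -2 ✓
  (2) 0 > -1 ✓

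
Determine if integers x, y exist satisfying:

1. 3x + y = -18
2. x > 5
Yes

Take x = 6, y = -36. Substituting into each constraint:
  (1) 3(6) + (-36) = -18 ✓
  (2) 6 > 5 ✓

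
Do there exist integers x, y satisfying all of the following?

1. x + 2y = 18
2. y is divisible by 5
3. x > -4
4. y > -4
Yes

Take x = 18, y = 0. Substituting into each constraint:
  (1) 18 + 2(0) = 18 ✓
  (2) 0 = 5 × 0, remainder 0 ✓
  (3) 18 > -4 ✓
  (4) 0 > -4 ✓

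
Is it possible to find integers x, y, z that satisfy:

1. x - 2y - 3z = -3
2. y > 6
Yes

Take x = 11, y = 7, z = 0. Substituting into each constraint:
  (1) 11 - 2(7) - 3(0) = -3 ✓
  (2) 7 > 6 ✓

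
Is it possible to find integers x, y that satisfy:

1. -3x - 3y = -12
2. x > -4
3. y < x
Yes

Take x = 3, y = 1. Substituting into each constraint:
  (1) -3(3) - 3(1) = -12 ✓
  (2) 3 > -4 ✓
  (3) 1 < 3 ✓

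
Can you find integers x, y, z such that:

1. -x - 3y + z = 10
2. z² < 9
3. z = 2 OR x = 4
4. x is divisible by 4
Yes

Take x = -8, y = 0, z = 2. Substituting into each constraint:
  (1) 8 - 3(0) + 2 = 10 ✓
  (2) z² = (2)² = 4, and 4 < 9 ✓
  (3) z = 2, target 2 ✓ (first branch holds)
  (4) -8 = 4 × -2, remainder 0 ✓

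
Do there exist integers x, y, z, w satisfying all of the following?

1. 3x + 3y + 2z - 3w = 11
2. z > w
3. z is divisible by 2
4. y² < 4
Yes

Take x = 0, y = 1, z = 4, w = 0. Substituting into each constraint:
  (1) 3(0) + 3(1) + 2(4) - 3(0) = 11 ✓
  (2) 4 > 0 ✓
  (3) 4 = 2 × 2, remainder 0 ✓
  (4) y² = (1)² = 1, and 1 < 4 ✓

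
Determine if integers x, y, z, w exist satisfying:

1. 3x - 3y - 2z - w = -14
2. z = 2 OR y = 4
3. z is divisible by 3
Yes

Take x = 0, y = 4, z = 0, w = 2. Substituting into each constraint:
  (1) 3(0) - 3(4) - 2(0) + (-2) = -14 ✓
  (2) y = 4, target 4 ✓ (second branch holds)
  (3) 0 = 3 × 0, remainder 0 ✓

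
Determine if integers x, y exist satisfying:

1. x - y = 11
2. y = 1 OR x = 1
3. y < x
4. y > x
No

A contradictory subset is {y < x, y > x}. No integer assignment can satisfy these jointly:

  - y < x: bounds one variable relative to another variable
  - y > x: bounds one variable relative to another variable

Direct contradiction: x > y and y > x cannot both hold.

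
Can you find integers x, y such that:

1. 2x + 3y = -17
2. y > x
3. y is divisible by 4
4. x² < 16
No

A contradictory subset is {2x + 3y = -17, y is divisible by 4}. No integer assignment can satisfy these jointly:

  - 2x + 3y = -17: is a linear equation tying the variables together
  - y is divisible by 4: restricts y to multiples of 4

Modular obstruction: writing y = 4y', every remaining term of the linear equation is divisible by 2, so the left side is ≡ 0 (mod 2); but the right side -17 ≡ 1 (mod 2). No integers can satisfy it.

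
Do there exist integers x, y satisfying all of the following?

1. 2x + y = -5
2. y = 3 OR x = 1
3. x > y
Yes

Take x = 1, y = -7. Substituting into each constraint:
  (1) 2(1) + (-7) = -5 ✓
  (2) x = 1, target 1 ✓ (second branch holds)
  (3) 1 > -7 ✓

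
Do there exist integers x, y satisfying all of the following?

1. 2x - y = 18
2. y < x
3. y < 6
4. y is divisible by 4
Yes

Take x = 9, y = 0. Substituting into each constraint:
  (1) 2(9) + 0 = 18 ✓
  (2) 0 < 9 ✓
  (3) 0 < 6 ✓
  (4) 0 = 4 × 0, remainder 0 ✓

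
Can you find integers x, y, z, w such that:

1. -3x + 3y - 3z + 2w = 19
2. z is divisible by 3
Yes

Take x = 1, y = 0, z = 0, w = 11. Substituting into each constraint:
  (1) -3(1) + 3(0) - 3(0) + 2(11) = 19 ✓
  (2) 0 = 3 × 0, remainder 0 ✓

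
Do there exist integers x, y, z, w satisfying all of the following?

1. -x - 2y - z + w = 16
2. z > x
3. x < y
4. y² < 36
Yes

Take x = 0, y = 1, z = 1, w = 19. Substituting into each constraint:
  (1) 0 - 2(1) + (-1) + 19 = 16 ✓
  (2) 1 > 0 ✓
  (3) 0 < 1 ✓
  (4) y² = (1)² = 1, and 1 < 36 ✓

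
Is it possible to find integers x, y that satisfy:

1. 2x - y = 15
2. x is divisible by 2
Yes

Take x = 0, y = -15. Substituting into each constraint:
  (1) 2(0) + 15 = 15 ✓
  (2) 0 = 2 × 0, remainder 0 ✓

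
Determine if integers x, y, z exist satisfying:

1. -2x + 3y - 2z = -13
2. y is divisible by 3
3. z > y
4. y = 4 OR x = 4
Yes

Take x = 4, y = 9, z = 16. Substituting into each constraint:
  (1) -2(4) + 3(9) - 2(16) = -13 ✓
  (2) 9 = 3 × 3, remainder 0 ✓
  (3) 16 > 9 ✓
  (4) x = 4, target 4 ✓ (second branch holds)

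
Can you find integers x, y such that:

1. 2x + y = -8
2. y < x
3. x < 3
Yes

Take x = -2, y = -4. Substituting into each constraint:
  (1) 2(-2) + (-4) = -8 ✓
  (2) -4 < -2 ✓
  (3) -2 < 3 ✓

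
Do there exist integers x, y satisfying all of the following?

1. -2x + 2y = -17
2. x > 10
No

Even the single constraint (-2x + 2y = -17) is infeasible over the integers.

  - -2x + 2y = -17: every term on the left is divisible by 2, so the LHS ≡ 0 (mod 2), but the RHS -17 is not — no integer solution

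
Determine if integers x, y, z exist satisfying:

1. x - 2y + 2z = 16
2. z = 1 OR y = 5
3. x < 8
Yes

Take x = 6, y = 5, z = 10. Substituting into each constraint:
  (1) 6 - 2(5) + 2(10) = 16 ✓
  (2) y = 5, target 5 ✓ (second branch holds)
  (3) 6 < 8 ✓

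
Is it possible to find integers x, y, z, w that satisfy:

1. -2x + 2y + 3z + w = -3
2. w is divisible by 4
Yes

Take x = 0, y = 0, z = -1, w = 0. Substituting into each constraint:
  (1) -2(0) + 2(0) + 3(-1) + 0 = -3 ✓
  (2) 0 = 4 × 0, remainder 0 ✓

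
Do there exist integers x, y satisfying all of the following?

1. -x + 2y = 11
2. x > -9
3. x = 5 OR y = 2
Yes

Take x = -7, y = 2. Substituting into each constraint:
  (1) 7 + 2(2) = 11 ✓
  (2) -7 > -9 ✓
  (3) y = 2, target 2 ✓ (second branch holds)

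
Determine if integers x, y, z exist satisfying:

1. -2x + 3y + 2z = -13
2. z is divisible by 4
Yes

Take x = 8, y = 1, z = 0. Substituting into each constraint:
  (1) -2(8) + 3(1) + 2(0) = -13 ✓
  (2) 0 = 4 × 0, remainder 0 ✓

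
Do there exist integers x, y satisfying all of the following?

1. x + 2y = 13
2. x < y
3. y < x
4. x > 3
No

A contradictory subset is {x < y, y < x}. No integer assignment can satisfy these jointly:

  - x < y: bounds one variable relative to another variable
  - y < x: bounds one variable relative to another variable

Direct contradiction: y > x and x > y cannot both hold.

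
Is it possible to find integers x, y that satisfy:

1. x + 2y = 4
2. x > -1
Yes

Take x = 0, y = 2. Substituting into each constraint:
  (1) 0 + 2(2) = 4 ✓
  (2) 0 > -1 ✓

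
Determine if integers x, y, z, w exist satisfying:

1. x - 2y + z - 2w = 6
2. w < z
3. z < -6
Yes

Take x = -3, y = 0, z = -7, w = -8. Substituting into each constraint:
  (1) (-3) - 2(0) + (-7) - 2(-8) = 6 ✓
  (2) -8 < -7 ✓
  (3) -7 < -6 ✓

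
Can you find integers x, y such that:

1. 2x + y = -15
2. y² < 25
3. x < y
Yes

Take x = -8, y = 1. Substituting into each constraint:
  (1) 2(-8) + 1 = -15 ✓
  (2) y² = (1)² = 1, and 1 < 25 ✓
  (3) -8 < 1 ✓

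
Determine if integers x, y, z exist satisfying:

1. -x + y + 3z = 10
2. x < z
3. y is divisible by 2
Yes

Take x = 2, y = 0, z = 4. Substituting into each constraint:
  (1) (-2) + 0 + 3(4) = 10 ✓
  (2) 2 < 4 ✓
  (3) 0 = 2 × 0, remainder 0 ✓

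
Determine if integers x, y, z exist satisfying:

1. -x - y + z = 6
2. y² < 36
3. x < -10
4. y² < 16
Yes

Take x = -11, y = 0, z = -5. Substituting into each constraint:
  (1) 11 + 0 + (-5) = 6 ✓
  (2) y² = (0)² = 0, and 0 < 36 ✓
  (3) -11 < -10 ✓
  (4) y² = (0)² = 0, and 0 < 16 ✓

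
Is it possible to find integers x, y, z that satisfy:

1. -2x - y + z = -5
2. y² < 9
Yes

Take x = 3, y = 0, z = 1. Substituting into each constraint:
  (1) -2(3) + 0 + 1 = -5 ✓
  (2) y² = (0)² = 0, and 0 < 9 ✓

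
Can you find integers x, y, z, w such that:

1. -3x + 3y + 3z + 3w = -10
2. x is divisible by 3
No

Even the single constraint (-3x + 3y + 3z + 3w = -10) is infeasible over the integers.

  - -3x + 3y + 3z + 3w = -10: every term on the left is divisible by 3, so the LHS ≡ 0 (mod 3), but the RHS -10 is not — no integer solution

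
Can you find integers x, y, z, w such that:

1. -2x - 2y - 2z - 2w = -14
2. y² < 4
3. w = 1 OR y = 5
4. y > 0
Yes

Take x = 5, y = 1, z = 0, w = 1. Substituting into each constraint:
  (1) -2(5) - 2(1) - 2(0) - 2(1) = -14 ✓
  (2) y² = (1)² = 1, and 1 < 4 ✓
  (3) w = 1, target 1 ✓ (first branch holds)
  (4) 1 > 0 ✓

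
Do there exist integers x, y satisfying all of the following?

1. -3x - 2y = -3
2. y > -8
Yes

Take x = 1, y = 0. Substituting into each constraint:
  (1) -3(1) - 2(0) = -3 ✓
  (2) 0 > -8 ✓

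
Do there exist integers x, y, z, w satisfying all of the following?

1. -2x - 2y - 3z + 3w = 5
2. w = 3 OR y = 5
Yes

Take x = -6, y = 5, z = 0, w = 1. Substituting into each constraint:
  (1) -2(-6) - 2(5) - 3(0) + 3(1) = 5 ✓
  (2) y = 5, target 5 ✓ (second branch holds)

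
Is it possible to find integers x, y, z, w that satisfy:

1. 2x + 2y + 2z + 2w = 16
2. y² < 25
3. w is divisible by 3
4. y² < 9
Yes

Take x = 6, y = 2, z = 0, w = 0. Substituting into each constraint:
  (1) 2(6) + 2(2) + 2(0) + 2(0) = 16 ✓
  (2) y² = (2)² = 4, and 4 < 25 ✓
  (3) 0 = 3 × 0, remainder 0 ✓
  (4) y² = (2)² = 4, and 4 < 9 ✓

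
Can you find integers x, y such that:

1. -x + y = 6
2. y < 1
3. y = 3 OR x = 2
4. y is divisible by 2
No

A contradictory subset is {-x + y = 6, y < 1, y = 3 OR x = 2}. No integer assignment can satisfy these jointly:

  - -x + y = 6: is a linear equation tying the variables together
  - y < 1: bounds one variable relative to a constant
  - y = 3 OR x = 2: forces a choice: either y = 3 or x = 2

Split on the disjunction (y = 3 OR x = 2):
  • If y = 3: this contradicts the bound y ≤ 0.
  • If x = 2: the equation forces y = 8, which contradicts the bound y ≤ 0.
Both branches are infeasible, so the system has no integer solution.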